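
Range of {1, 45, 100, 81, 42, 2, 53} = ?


Max = 100, Min = 1
Range = 100 - 1 = 99

Range = 99


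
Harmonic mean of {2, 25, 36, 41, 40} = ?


Sum of reciprocals = 1/2 + 1/25 + 1/36 + 1/41 + 1/40 = 0.617168
HM = 5/0.617168 = 8.1015

HM = 8.1015


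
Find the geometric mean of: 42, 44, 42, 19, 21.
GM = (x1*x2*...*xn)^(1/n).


Product = 42 × 44 × 42 × 19 × 21 = 30968784
GM = 30968784^(1/5) = 31.4909

GM = 31.4909


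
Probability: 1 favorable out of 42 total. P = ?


P = 1/42 = 0.0238

P = 0.0238


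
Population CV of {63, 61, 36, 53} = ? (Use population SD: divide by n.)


Mean = 53.2500
SD = 10.6390
CV = (10.6390/53.2500)*100 = 19.9793%

CV = 19.9793%


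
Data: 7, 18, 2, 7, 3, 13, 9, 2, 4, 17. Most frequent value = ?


Frequencies: 2:2, 3:1, 4:1, 7:2, 9:1, 13:1, 17:1, 18:1
Max frequency = 2
Mode = 2, 7

Mode = 2, 7


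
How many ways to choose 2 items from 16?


C(16,2) = 16!/(2! × 14!)
= 20922789888000/(2 × 87178291200)
= 120

C(16,2) = 120


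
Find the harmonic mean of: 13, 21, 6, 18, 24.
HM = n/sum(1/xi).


Sum of reciprocals = 1/13 + 1/21 + 1/6 + 1/18 + 1/24 = 0.388431
HM = 5/0.388431 = 12.8723

HM = 12.8723


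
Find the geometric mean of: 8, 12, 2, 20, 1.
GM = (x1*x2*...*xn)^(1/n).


Product = 8 × 12 × 2 × 20 × 1 = 3840
GM = 3840^(1/5) = 5.2103

GM = 5.2103


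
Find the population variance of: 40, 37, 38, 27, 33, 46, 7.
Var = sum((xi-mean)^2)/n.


Mean = 32.5714
Squared deviations: 55.1837, 19.6122, 29.4694, 31.0408, 0.1837, 180.3265, 653.8980
Sum = 969.7143
Variance = 969.7143/7 = 138.5306

Variance = 138.5306


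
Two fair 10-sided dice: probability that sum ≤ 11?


Total outcomes = 10×10 = 100
Favorable (sum ≤ 11): 55
P = 55/100 = 0.5500

P = 0.5500


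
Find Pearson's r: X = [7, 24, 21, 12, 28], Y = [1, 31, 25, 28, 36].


Mean X = 18.4000, Mean Y = 24.2000
SD X = 7.761443, SD Y = 12.155657
Cov = 78.720000
r = 78.720000/(7.761443*12.155657) = 0.8344

r = 0.8344


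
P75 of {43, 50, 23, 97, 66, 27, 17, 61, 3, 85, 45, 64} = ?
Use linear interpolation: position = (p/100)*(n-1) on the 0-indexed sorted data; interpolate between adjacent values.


Sorted: 3, 17, 23, 27, 43, 45, 50, 61, 64, 66, 85, 97
n = 12
Index = 75/100 * 11 = 8.2500
Lower = data[8] = 64, Upper = data[9] = 66
P75 = 64 + 0.2500*(2) = 64.5000

P75 = 64.5000


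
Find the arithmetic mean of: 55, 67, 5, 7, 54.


Sum = 55 + 67 + 5 + 7 + 54 = 188
n = 5
Mean = 188/5 = 37.6000

Mean = 37.6000


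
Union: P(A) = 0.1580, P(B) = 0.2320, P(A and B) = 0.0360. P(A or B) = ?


P(A∪B) = 0.1580 + 0.2320 - 0.0360
= 0.3900 - 0.0360
= 0.3540

P(A∪B) = 0.3540


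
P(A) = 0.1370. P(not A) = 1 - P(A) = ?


P(not A) = 1 - 0.1370 = 0.8630

P(not A) = 0.8630


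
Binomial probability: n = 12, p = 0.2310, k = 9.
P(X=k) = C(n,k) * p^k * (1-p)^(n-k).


C(12,9) = 220
p^9 = 1.872871e-06
(1-p)^3 = 0.454757
P = 220 * 1.872871e-06 * 0.454757 = 0.0002

P(X=9) = 0.0002


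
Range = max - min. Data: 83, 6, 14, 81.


Max = 83, Min = 6
Range = 83 - 6 = 77

Range = 77


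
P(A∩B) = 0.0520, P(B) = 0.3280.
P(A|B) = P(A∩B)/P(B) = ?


P(A|B) = 0.0520/0.3280 = 0.1585

P(A|B) = 0.1585


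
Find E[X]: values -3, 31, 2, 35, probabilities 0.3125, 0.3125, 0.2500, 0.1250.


E[X] = -3*0.3125 + 31*0.3125 + 2*0.2500 + 35*0.1250
= -0.9375 + 9.6875 + 0.5000 + 4.3750
= 13.6250

E[X] = 13.6250


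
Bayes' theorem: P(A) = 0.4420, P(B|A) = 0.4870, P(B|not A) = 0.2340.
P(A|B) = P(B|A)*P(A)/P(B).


P(B) = P(B|A)*P(A) + P(B|A')*P(A')
= 0.4870*0.4420 + 0.2340*0.5580
= 0.215254 + 0.130572 = 0.345826
P(A|B) = 0.215254/0.345826 = 0.6224

P(A|B) = 0.6224


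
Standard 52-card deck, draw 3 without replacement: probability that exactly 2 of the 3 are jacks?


Hypergeometric: P(X=2) = C(4,2)·C(48,1) / C(52,3)
= 6 × 48 / 22100
= 288/22100 = 0.0130

P = 0.0130


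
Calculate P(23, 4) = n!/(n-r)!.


P(23,4) = 23!/19!
= 25852016738884976640000/121645100408832000
= 212520

P(23,4) = 212520


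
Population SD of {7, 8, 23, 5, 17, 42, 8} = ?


Mean = 15.7143
Variance = 150.7755
SD = sqrt(150.7755) = 12.2791

SD = 12.2791


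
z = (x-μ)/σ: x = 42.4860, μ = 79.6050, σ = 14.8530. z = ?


z = (42.4860 - 79.6050)/14.8530
= -37.1190/14.8530
= -2.4991

z = -2.4991


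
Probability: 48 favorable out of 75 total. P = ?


P = 48/75 = 0.6400

P = 0.6400


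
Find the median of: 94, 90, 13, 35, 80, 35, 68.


Sorted: 13, 35, 35, 68, 80, 90, 94
n = 7 (odd)
Middle value = 68

Median = 68


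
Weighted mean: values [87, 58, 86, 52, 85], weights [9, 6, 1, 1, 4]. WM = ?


Numerator = 87*9 + 58*6 + 86*1 + 52*1 + 85*4 = 1609
Denominator = 9 + 6 + 1 + 1 + 4 = 21
WM = 1609/21 = 76.6190

WM = 76.6190


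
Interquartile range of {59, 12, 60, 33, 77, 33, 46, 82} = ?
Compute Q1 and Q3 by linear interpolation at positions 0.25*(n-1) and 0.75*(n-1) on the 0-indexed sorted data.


Sorted: 12, 33, 33, 46, 59, 60, 77, 82
Q1 (25th %ile) = 33.0000
Q3 (75th %ile) = 64.2500
IQR = 64.2500 - 33.0000 = 31.2500

IQR = 31.2500


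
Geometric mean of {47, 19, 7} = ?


Product = 47 × 19 × 7 = 6251
GM = 6251^(1/3) = 18.4211

GM = 18.4211


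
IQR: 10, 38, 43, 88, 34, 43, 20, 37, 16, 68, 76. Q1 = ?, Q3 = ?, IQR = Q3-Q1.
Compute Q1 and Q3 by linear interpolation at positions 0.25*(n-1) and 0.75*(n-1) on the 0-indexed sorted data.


Sorted: 10, 16, 20, 34, 37, 38, 43, 43, 68, 76, 88
Q1 (25th %ile) = 27.0000
Q3 (75th %ile) = 55.5000
IQR = 55.5000 - 27.0000 = 28.5000

IQR = 28.5000


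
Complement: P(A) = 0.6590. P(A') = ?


P(not A) = 1 - 0.6590 = 0.3410

P(not A) = 0.3410


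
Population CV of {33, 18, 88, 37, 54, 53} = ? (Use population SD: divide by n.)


Mean = 47.1667
SD = 21.9956
CV = (21.9956/47.1667)*100 = 46.6337%

CV = 46.6337%


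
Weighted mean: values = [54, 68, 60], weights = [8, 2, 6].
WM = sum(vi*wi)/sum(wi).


Numerator = 54*8 + 68*2 + 60*6 = 928
Denominator = 8 + 2 + 6 = 16
WM = 928/16 = 58.0000

WM = 58.0000


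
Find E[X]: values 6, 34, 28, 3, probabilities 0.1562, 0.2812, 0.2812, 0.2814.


E[X] = 6*0.1562 + 34*0.2812 + 28*0.2812 + 3*0.2814
= 0.9372 + 9.5608 + 7.8736 + 0.8442
= 19.2158

E[X] = 19.2158


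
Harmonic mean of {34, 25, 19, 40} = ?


Sum of reciprocals = 1/34 + 1/25 + 1/19 + 1/40 = 0.147043
HM = 4/0.147043 = 27.2029

HM = 27.2029


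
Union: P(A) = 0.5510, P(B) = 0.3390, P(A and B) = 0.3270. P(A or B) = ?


P(A∪B) = 0.5510 + 0.3390 - 0.3270
= 0.8900 - 0.3270
= 0.5630

P(A∪B) = 0.5630


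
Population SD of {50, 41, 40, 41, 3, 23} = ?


Mean = 33.0000
Variance = 244.3333
SD = sqrt(244.3333) = 15.6312

SD = 15.6312


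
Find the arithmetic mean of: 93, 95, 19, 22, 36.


Sum = 93 + 95 + 19 + 22 + 36 = 265
n = 5
Mean = 265/5 = 53.0000

Mean = 53.0000


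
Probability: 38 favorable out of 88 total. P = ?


P = 38/88 = 0.4318

P = 0.4318


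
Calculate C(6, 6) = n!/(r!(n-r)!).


C(6,6) = 6!/(6! × 0!)
= 720/(720 × 1)
= 1

C(6,6) = 1


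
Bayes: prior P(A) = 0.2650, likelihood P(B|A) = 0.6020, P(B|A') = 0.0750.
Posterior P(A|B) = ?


P(B) = P(B|A)*P(A) + P(B|A')*P(A')
= 0.6020*0.2650 + 0.0750*0.7350
= 0.159530 + 0.055125 = 0.214655
P(A|B) = 0.159530/0.214655 = 0.7432

P(A|B) = 0.7432


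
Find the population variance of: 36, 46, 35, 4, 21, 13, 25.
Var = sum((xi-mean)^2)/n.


Mean = 25.7143
Squared deviations: 105.7959, 411.5102, 86.2245, 471.5102, 22.2245, 161.6531, 0.5102
Sum = 1259.4286
Variance = 1259.4286/7 = 179.9184

Variance = 179.9184


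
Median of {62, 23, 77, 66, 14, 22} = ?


Sorted: 14, 22, 23, 62, 66, 77
n = 6 (even)
Middle values: 23 and 62
Median = (23+62)/2 = 42.5000

Median = 42.5000


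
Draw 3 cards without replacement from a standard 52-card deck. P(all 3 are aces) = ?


P(all aces) = (4/52) × (3/51) × (2/50)
= 0.0002

P = 0.0002


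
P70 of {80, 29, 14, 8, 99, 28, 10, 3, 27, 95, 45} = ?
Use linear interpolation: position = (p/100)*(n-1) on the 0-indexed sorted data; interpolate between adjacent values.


Sorted: 3, 8, 10, 14, 27, 28, 29, 45, 80, 95, 99
n = 11
Index = 70/100 * 10 = 7.0000
Lower = data[7] = 45, Upper = data[8] = 80
P70 = 45 + 0*(35) = 45.0000

P70 = 45.0000


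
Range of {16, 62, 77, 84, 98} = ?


Max = 98, Min = 16
Range = 98 - 16 = 82

Range = 82


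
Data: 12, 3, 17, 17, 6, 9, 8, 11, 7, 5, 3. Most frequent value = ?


Frequencies: 3:2, 5:1, 6:1, 7:1, 8:1, 9:1, 11:1, 12:1, 17:2
Max frequency = 2
Mode = 3, 17

Mode = 3, 17


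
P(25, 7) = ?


P(25,7) = 25!/18!
= 15511210043330985984000000/6402373705728000
= 2422728000

P(25,7) = 2422728000


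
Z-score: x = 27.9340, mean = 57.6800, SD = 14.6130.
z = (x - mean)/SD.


z = (27.9340 - 57.6800)/14.6130
= -29.7460/14.6130
= -2.0356

z = -2.0356


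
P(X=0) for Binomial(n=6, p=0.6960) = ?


C(6,0) = 1
p^0 = 1.000000
(1-p)^6 = 0.000789
P = 1 * 1.000000 * 0.000789 = 0.0008

P(X=0) = 0.0008


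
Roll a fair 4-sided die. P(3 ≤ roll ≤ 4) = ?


Favorable outcomes (3 ≤ roll ≤ 4): 2
Total outcomes = 4
P = 2/4 = 0.5000

P = 0.5000


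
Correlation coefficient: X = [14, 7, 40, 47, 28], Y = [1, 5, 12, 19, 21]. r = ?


Mean X = 27.2000, Mean Y = 11.6000
SD X = 15.091720, SD Y = 7.735632
Cov = 86.480000
r = 86.480000/(15.091720*7.735632) = 0.7408

r = 0.7408


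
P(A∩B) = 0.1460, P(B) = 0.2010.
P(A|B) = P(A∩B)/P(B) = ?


P(A|B) = 0.1460/0.2010 = 0.7264

P(A|B) = 0.7264


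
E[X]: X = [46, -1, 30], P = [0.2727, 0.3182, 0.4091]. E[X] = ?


E[X] = 46*0.2727 - 1*0.3182 + 30*0.4091
= 12.5442 - 0.3182 + 12.2730
= 24.4990

E[X] = 24.4990


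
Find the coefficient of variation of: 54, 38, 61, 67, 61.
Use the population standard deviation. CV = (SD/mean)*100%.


Mean = 56.2000
SD = 9.9880
CV = (9.9880/56.2000)*100 = 17.7722%

CV = 17.7722%


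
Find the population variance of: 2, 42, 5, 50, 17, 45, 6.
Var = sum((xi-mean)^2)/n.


Mean = 23.8571
Squared deviations: 477.7347, 329.1633, 355.5918, 683.4490, 47.0204, 447.0204, 318.8776
Sum = 2658.8571
Variance = 2658.8571/7 = 379.8367

Variance = 379.8367


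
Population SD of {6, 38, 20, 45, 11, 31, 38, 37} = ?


Mean = 28.2500
Variance = 176.9375
SD = sqrt(176.9375) = 13.3018

SD = 13.3018


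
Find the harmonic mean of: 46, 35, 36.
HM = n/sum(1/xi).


Sum of reciprocals = 1/46 + 1/35 + 1/36 = 0.078088
HM = 3/0.078088 = 38.4180

HM = 38.4180


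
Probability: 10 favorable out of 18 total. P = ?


P = 10/18 = 0.5556

P = 0.5556


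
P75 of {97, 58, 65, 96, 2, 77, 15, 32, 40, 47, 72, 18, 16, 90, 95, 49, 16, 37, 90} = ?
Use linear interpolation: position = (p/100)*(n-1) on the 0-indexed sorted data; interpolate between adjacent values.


Sorted: 2, 15, 16, 16, 18, 32, 37, 40, 47, 49, 58, 65, 72, 77, 90, 90, 95, 96, 97
n = 19
Index = 75/100 * 18 = 13.5000
Lower = data[13] = 77, Upper = data[14] = 90
P75 = 77 + 0.5000*(13) = 83.5000

P75 = 83.5000


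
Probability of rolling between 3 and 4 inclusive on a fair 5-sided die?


Favorable outcomes (3 ≤ roll ≤ 4): 2
Total outcomes = 5
P = 2/5 = 0.4000

P = 0.4000


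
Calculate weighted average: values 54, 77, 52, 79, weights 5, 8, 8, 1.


Numerator = 54*5 + 77*8 + 52*8 + 79*1 = 1381
Denominator = 5 + 8 + 8 + 1 = 22
WM = 1381/22 = 62.7727

WM = 62.7727


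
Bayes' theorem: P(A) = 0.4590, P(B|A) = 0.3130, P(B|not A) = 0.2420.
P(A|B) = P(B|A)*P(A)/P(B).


P(B) = P(B|A)*P(A) + P(B|A')*P(A')
= 0.3130*0.4590 + 0.2420*0.5410
= 0.143667 + 0.130922 = 0.274589
P(A|B) = 0.143667/0.274589 = 0.5232

P(A|B) = 0.5232


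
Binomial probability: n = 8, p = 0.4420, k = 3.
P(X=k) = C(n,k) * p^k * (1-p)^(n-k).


C(8,3) = 56
p^3 = 0.086351
(1-p)^5 = 0.054097
P = 56 * 0.086351 * 0.054097 = 0.2616

P(X=3) = 0.2616


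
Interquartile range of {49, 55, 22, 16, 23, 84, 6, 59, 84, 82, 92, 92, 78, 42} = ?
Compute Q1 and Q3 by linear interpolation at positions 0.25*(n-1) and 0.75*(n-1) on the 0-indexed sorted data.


Sorted: 6, 16, 22, 23, 42, 49, 55, 59, 78, 82, 84, 84, 92, 92
Q1 (25th %ile) = 27.7500
Q3 (75th %ile) = 83.5000
IQR = 83.5000 - 27.7500 = 55.7500

IQR = 55.7500


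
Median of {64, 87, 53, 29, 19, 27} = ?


Sorted: 19, 27, 29, 53, 64, 87
n = 6 (even)
Middle values: 29 and 53
Median = (29+53)/2 = 41.0000

Median = 41.0000


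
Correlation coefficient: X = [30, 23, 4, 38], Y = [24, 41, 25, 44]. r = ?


Mean X = 23.7500, Mean Y = 33.5000
SD X = 12.577261, SD Y = 9.069179
Cov = 63.125000
r = 63.125000/(12.577261*9.069179) = 0.5534

r = 0.5534


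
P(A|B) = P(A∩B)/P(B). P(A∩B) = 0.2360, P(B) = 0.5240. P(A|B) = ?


P(A|B) = 0.2360/0.5240 = 0.4504

P(A|B) = 0.4504


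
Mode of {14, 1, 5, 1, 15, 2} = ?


Frequencies: 1:2, 2:1, 5:1, 14:1, 15:1
Max frequency = 2
Mode = 1

Mode = 1


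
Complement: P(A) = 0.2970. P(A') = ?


P(not A) = 1 - 0.2970 = 0.7030

P(not A) = 0.7030


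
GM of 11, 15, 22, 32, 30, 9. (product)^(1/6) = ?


Product = 11 × 15 × 22 × 32 × 30 × 9 = 31363200
GM = 31363200^(1/6) = 17.7584

GM = 17.7584


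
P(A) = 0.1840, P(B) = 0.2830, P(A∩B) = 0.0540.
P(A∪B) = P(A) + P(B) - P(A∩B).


P(A∪B) = 0.1840 + 0.2830 - 0.0540
= 0.4670 - 0.0540
= 0.4130

P(A∪B) = 0.4130


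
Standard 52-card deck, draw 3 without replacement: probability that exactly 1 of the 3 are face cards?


Hypergeometric: P(X=1) = C(12,1)·C(40,2) / C(52,3)
= 12 × 780 / 22100
= 9360/22100 = 0.4235

P = 0.4235


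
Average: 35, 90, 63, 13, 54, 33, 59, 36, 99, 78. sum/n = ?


Sum = 35 + 90 + 63 + 13 + 54 + 33 + 59 + 36 + 99 + 78 = 560
n = 10
Mean = 560/10 = 56.0000

Mean = 56.0000


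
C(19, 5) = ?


C(19,5) = 19!/(5! × 14!)
= 121645100408832000/(120 × 87178291200)
= 11628

C(19,5) = 11628


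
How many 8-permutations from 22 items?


P(22,8) = 22!/14!
= 1124000727777607680000/87178291200
= 12893126400

P(22,8) = 12893126400


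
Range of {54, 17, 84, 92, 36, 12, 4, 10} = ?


Max = 92, Min = 4
Range = 92 - 4 = 88

Range = 88


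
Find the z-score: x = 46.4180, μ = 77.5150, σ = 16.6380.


z = (46.4180 - 77.5150)/16.6380
= -31.0970/16.6380
= -1.8690

z = -1.8690


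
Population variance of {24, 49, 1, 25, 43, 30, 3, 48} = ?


Mean = 27.8750
Squared deviations: 15.0156, 446.2656, 722.2656, 8.2656, 228.7656, 4.5156, 618.7656, 405.0156
Sum = 2448.8750
Variance = 2448.8750/8 = 306.1094

Variance = 306.1094


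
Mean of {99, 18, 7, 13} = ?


Sum = 99 + 18 + 7 + 13 = 137
n = 4
Mean = 137/4 = 34.2500

Mean = 34.2500


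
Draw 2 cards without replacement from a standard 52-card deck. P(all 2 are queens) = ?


P(all queens) = (4/52) × (3/51)
= 0.0045

P = 0.0045


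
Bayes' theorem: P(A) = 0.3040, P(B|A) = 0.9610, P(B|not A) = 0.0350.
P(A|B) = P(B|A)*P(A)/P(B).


P(B) = P(B|A)*P(A) + P(B|A')*P(A')
= 0.9610*0.3040 + 0.0350*0.6960
= 0.292144 + 0.024360 = 0.316504
P(A|B) = 0.292144/0.316504 = 0.9230

P(A|B) = 0.9230


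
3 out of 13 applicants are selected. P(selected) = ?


P = 3/13 = 0.2308

P = 0.2308


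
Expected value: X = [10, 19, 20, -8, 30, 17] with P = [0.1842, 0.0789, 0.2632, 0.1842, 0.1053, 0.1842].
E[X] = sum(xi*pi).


E[X] = 10*0.1842 + 19*0.0789 + 20*0.2632 - 8*0.1842 + 30*0.1053 + 17*0.1842
= 1.8420 + 1.4991 + 5.2640 - 1.4736 + 3.1590 + 3.1314
= 13.4219

E[X] = 13.4219


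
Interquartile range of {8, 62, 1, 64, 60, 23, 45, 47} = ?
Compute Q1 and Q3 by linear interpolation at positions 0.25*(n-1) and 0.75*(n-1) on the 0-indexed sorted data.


Sorted: 1, 8, 23, 45, 47, 60, 62, 64
Q1 (25th %ile) = 19.2500
Q3 (75th %ile) = 60.5000
IQR = 60.5000 - 19.2500 = 41.2500

IQR = 41.2500


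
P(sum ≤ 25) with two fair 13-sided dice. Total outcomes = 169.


Total outcomes = 13×13 = 169
Favorable (sum ≤ 25): 168
P = 168/169 = 0.9941

P = 0.9941


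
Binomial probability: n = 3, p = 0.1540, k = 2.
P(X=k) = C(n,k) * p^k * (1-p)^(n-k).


C(3,2) = 3
p^2 = 0.023716
(1-p)^1 = 0.846000
P = 3 * 0.023716 * 0.846000 = 0.0602

P(X=2) = 0.0602


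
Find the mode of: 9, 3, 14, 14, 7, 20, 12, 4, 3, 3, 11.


Frequencies: 3:3, 4:1, 7:1, 9:1, 11:1, 12:1, 14:2, 20:1
Max frequency = 3
Mode = 3

Mode = 3


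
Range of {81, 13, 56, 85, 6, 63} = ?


Max = 85, Min = 6
Range = 85 - 6 = 79

Range = 79


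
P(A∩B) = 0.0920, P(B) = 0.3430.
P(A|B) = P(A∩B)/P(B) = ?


P(A|B) = 0.0920/0.3430 = 0.2682

P(A|B) = 0.2682


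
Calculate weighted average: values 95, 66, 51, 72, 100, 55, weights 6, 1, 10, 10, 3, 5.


Numerator = 95*6 + 66*1 + 51*10 + 72*10 + 100*3 + 55*5 = 2441
Denominator = 6 + 1 + 10 + 10 + 3 + 5 = 35
WM = 2441/35 = 69.7429

WM = 69.7429


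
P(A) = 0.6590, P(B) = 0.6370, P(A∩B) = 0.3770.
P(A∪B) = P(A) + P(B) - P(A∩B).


P(A∪B) = 0.6590 + 0.6370 - 0.3770
= 1.2960 - 0.3770
= 0.9190

P(A∪B) = 0.9190


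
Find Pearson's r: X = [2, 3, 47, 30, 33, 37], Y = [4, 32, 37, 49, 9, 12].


Mean X = 25.3333, Mean Y = 23.8333
SD X = 16.977109, SD Y = 16.466296
Cov = 71.888889
r = 71.888889/(16.977109*16.466296) = 0.2572

r = 0.2572


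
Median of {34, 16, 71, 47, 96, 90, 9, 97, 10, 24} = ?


Sorted: 9, 10, 16, 24, 34, 47, 71, 90, 96, 97
n = 10 (even)
Middle values: 34 and 47
Median = (34+47)/2 = 40.5000

Median = 40.5000


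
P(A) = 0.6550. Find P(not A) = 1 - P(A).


P(not A) = 1 - 0.6550 = 0.3450

P(not A) = 0.3450


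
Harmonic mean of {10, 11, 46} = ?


Sum of reciprocals = 1/10 + 1/11 + 1/46 = 0.212648
HM = 3/0.212648 = 14.1078

HM = 14.1078


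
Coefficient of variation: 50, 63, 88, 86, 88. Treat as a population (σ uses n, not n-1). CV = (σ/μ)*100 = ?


Mean = 75.0000
SD = 15.6716
CV = (15.6716/75.0000)*100 = 20.8955%

CV = 20.8955%


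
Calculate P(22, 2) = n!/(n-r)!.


P(22,2) = 22!/20!
= 1124000727777607680000/2432902008176640000
= 462

P(22,2) = 462


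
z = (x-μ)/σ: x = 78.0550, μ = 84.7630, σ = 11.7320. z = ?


z = (78.0550 - 84.7630)/11.7320
= -6.7080/11.7320
= -0.5718

z = -0.5718


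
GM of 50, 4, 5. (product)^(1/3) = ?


Product = 50 × 4 × 5 = 1000
GM = 1000^(1/3) = 10.0000

GM = 10.0000


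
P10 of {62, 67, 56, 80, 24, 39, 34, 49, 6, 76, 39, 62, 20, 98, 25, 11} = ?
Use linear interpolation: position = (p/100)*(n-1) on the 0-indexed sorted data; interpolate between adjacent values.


Sorted: 6, 11, 20, 24, 25, 34, 39, 39, 49, 56, 62, 62, 67, 76, 80, 98
n = 16
Index = 10/100 * 15 = 1.5000
Lower = data[1] = 11, Upper = data[2] = 20
P10 = 11 + 0.5000*(9) = 15.5000

P10 = 15.5000


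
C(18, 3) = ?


C(18,3) = 18!/(3! × 15!)
= 6402373705728000/(6 × 1307674368000)
= 816

C(18,3) = 816


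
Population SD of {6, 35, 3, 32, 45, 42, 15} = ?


Mean = 25.4286
Variance = 254.5306
SD = sqrt(254.5306) = 15.9540

SD = 15.9540


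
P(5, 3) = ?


P(5,3) = 5!/2!
= 120/2
= 60

P(5,3) = 60


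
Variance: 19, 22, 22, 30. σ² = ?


Mean = 23.2500
Squared deviations: 18.0625, 1.5625, 1.5625, 45.5625
Sum = 66.7500
Variance = 66.7500/4 = 16.6875

Variance = 16.6875


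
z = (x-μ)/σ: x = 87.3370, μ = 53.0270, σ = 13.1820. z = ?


z = (87.3370 - 53.0270)/13.1820
= 34.3100/13.1820
= 2.6028

z = 2.6028


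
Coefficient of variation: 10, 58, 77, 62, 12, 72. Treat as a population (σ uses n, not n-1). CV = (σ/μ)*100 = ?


Mean = 48.5000
SD = 27.2381
CV = (27.2381/48.5000)*100 = 56.1611%

CV = 56.1611%


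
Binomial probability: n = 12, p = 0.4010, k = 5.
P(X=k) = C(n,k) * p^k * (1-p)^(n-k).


C(12,5) = 792
p^5 = 0.010369
(1-p)^7 = 0.027669
P = 792 * 0.010369 * 0.027669 = 0.2272

P(X=5) = 0.2272


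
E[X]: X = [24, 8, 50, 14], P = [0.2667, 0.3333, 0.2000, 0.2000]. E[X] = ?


E[X] = 24*0.2667 + 8*0.3333 + 50*0.2000 + 14*0.2000
= 6.4008 + 2.6664 + 10.0000 + 2.8000
= 21.8672

E[X] = 21.8672


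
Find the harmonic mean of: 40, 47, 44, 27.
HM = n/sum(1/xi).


Sum of reciprocals = 1/40 + 1/47 + 1/44 + 1/27 = 0.106041
HM = 4/0.106041 = 37.7213

HM = 37.7213


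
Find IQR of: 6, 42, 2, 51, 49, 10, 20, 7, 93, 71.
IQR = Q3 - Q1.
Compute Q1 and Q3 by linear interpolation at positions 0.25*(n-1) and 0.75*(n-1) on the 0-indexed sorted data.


Sorted: 2, 6, 7, 10, 20, 42, 49, 51, 71, 93
Q1 (25th %ile) = 7.7500
Q3 (75th %ile) = 50.5000
IQR = 50.5000 - 7.7500 = 42.7500

IQR = 42.7500


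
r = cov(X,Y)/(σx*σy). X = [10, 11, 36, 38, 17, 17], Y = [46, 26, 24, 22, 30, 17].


Mean X = 21.5000, Mean Y = 27.5000
SD X = 11.295279, SD Y = 9.160604
Cov = -50.416667
r = -50.416667/(11.295279*9.160604) = -0.4873

r = -0.4873


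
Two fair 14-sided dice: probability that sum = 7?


Total outcomes = 14×14 = 196
Favorable (sum = 7): 6
P = 6/196 = 0.0306

P = 0.0306


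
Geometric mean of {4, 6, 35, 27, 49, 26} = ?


Product = 4 × 6 × 35 × 27 × 49 × 26 = 28894320
GM = 28894320^(1/6) = 17.5174

GM = 17.5174


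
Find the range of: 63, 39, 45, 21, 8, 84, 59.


Max = 84, Min = 8
Range = 84 - 8 = 76

Range = 76


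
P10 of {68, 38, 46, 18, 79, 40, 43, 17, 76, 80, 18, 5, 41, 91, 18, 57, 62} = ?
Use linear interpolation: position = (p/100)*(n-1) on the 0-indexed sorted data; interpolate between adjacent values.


Sorted: 5, 17, 18, 18, 18, 38, 40, 41, 43, 46, 57, 62, 68, 76, 79, 80, 91
n = 17
Index = 10/100 * 16 = 1.6000
Lower = data[1] = 17, Upper = data[2] = 18
P10 = 17 + 0.6000*(1) = 17.6000

P10 = 17.6000


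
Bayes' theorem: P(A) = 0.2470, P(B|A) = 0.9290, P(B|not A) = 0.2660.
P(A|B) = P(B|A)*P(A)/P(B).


P(B) = P(B|A)*P(A) + P(B|A')*P(A')
= 0.9290*0.2470 + 0.2660*0.7530
= 0.229463 + 0.200298 = 0.429761
P(A|B) = 0.229463/0.429761 = 0.5339

P(A|B) = 0.5339


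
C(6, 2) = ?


C(6,2) = 6!/(2! × 4!)
= 720/(2 × 24)
= 15

C(6,2) = 15


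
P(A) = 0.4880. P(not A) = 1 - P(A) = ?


P(not A) = 1 - 0.4880 = 0.5120

P(not A) = 0.5120


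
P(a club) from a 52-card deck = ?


13 clubs in 52 cards
P = 13/52 = 0.2500

P = 0.2500


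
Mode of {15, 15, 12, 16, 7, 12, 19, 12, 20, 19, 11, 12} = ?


Frequencies: 7:1, 11:1, 12:4, 15:2, 16:1, 19:2, 20:1
Max frequency = 4
Mode = 12

Mode = 12


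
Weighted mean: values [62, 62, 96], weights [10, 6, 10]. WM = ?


Numerator = 62*10 + 62*6 + 96*10 = 1952
Denominator = 10 + 6 + 10 = 26
WM = 1952/26 = 75.0769

WM = 75.0769


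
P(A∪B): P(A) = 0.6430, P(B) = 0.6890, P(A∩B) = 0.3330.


P(A∪B) = 0.6430 + 0.6890 - 0.3330
= 1.3320 - 0.3330
= 0.9990

P(A∪B) = 0.9990


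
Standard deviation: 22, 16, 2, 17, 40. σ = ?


Mean = 19.4000
Variance = 150.2400
SD = sqrt(150.2400) = 12.2572

SD = 12.2572


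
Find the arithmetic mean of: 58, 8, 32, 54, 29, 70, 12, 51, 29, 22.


Sum = 58 + 8 + 32 + 54 + 29 + 70 + 12 + 51 + 29 + 22 = 365
n = 10
Mean = 365/10 = 36.5000

Mean = 36.5000


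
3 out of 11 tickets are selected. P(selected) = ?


P = 3/11 = 0.2727

P = 0.2727


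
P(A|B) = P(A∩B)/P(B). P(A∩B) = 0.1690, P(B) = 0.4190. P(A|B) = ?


P(A|B) = 0.1690/0.4190 = 0.4033

P(A|B) = 0.4033


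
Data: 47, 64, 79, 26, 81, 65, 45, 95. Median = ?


Sorted: 26, 45, 47, 64, 65, 79, 81, 95
n = 8 (even)
Middle values: 64 and 65
Median = (64+65)/2 = 64.5000

Median = 64.5000


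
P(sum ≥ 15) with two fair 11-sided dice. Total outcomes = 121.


Total outcomes = 11×11 = 121
Favorable (sum ≥ 15): 36
P = 36/121 = 0.2975

P = 0.2975


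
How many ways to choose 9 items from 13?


C(13,9) = 13!/(9! × 4!)
= 6227020800/(362880 × 24)
= 715

C(13,9) = 715


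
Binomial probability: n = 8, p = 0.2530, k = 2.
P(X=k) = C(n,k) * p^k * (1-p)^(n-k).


C(8,2) = 28
p^2 = 0.064009
(1-p)^6 = 0.173750
P = 28 * 0.064009 * 0.173750 = 0.3114

P(X=2) = 0.3114


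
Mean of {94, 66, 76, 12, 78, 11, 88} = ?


Sum = 94 + 66 + 76 + 12 + 78 + 11 + 88 = 425
n = 7
Mean = 425/7 = 60.7143

Mean = 60.7143


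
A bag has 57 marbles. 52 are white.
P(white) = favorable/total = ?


P = 52/57 = 0.9123

P = 0.9123


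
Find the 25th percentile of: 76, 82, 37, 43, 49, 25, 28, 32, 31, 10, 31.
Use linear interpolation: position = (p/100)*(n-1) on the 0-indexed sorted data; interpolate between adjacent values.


Sorted: 10, 25, 28, 31, 31, 32, 37, 43, 49, 76, 82
n = 11
Index = 25/100 * 10 = 2.5000
Lower = data[2] = 28, Upper = data[3] = 31
P25 = 28 + 0.5000*(3) = 29.5000

P25 = 29.5000


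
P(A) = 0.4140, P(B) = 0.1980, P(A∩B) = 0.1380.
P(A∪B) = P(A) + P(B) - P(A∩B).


P(A∪B) = 0.4140 + 0.1980 - 0.1380
= 0.6120 - 0.1380
= 0.4740

P(A∪B) = 0.4740


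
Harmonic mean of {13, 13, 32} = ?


Sum of reciprocals = 1/13 + 1/13 + 1/32 = 0.185096
HM = 3/0.185096 = 16.2078

HM = 16.2078


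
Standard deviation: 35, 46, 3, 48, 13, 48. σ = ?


Mean = 32.1667
Variance = 319.8056
SD = sqrt(319.8056) = 17.8831

SD = 17.8831


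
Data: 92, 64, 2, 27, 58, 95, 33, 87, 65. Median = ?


Sorted: 2, 27, 33, 58, 64, 65, 87, 92, 95
n = 9 (odd)
Middle value = 64

Median = 64


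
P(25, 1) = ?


P(25,1) = 25!/24!
= 15511210043330985984000000/620448401733239439360000
= 25

P(25,1) = 25


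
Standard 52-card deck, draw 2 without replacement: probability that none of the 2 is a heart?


P(no hearts) = (39/52) × (38/51)
= 0.5588

P = 0.5588


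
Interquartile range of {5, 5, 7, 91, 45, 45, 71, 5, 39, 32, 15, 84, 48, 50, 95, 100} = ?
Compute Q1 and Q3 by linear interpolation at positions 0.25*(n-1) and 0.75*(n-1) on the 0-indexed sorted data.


Sorted: 5, 5, 5, 7, 15, 32, 39, 45, 45, 48, 50, 71, 84, 91, 95, 100
Q1 (25th %ile) = 13.0000
Q3 (75th %ile) = 74.2500
IQR = 74.2500 - 13.0000 = 61.2500

IQR = 61.2500


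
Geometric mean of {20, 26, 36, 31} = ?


Product = 20 × 26 × 36 × 31 = 580320
GM = 580320^(1/4) = 27.6005

GM = 27.6005


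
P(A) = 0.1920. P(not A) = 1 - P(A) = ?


P(not A) = 1 - 0.1920 = 0.8080

P(not A) = 0.8080


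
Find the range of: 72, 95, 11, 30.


Max = 95, Min = 11
Range = 95 - 11 = 84

Range = 84


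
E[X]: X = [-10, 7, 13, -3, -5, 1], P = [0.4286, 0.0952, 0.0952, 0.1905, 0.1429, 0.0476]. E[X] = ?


E[X] = -10*0.4286 + 7*0.0952 + 13*0.0952 - 3*0.1905 - 5*0.1429 + 1*0.0476
= -4.2860 + 0.6664 + 1.2376 - 0.5715 - 0.7145 + 0.0476
= -3.6204

E[X] = -3.6204


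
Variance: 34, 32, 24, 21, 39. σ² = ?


Mean = 30.0000
Squared deviations: 16.0000, 4.0000, 36.0000, 81.0000, 81.0000
Sum = 218.0000
Variance = 218.0000/5 = 43.6000

Variance = 43.6000


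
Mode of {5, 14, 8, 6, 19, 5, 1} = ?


Frequencies: 1:1, 5:2, 6:1, 8:1, 14:1, 19:1
Max frequency = 2
Mode = 5

Mode = 5


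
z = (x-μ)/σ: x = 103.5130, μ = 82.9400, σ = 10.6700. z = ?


z = (103.5130 - 82.9400)/10.6700
= 20.5730/10.6700
= 1.9281

z = 1.9281


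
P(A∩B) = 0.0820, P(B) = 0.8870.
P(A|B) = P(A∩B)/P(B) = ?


P(A|B) = 0.0820/0.8870 = 0.0924

P(A|B) = 0.0924


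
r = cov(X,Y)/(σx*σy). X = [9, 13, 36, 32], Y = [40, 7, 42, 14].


Mean X = 22.5000, Mean Y = 25.7500
SD X = 11.672618, SD Y = 15.465688
Cov = 23.375000
r = 23.375000/(11.672618*15.465688) = 0.1295

r = 0.1295


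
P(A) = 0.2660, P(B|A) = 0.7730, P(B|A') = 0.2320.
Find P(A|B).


P(B) = P(B|A)*P(A) + P(B|A')*P(A')
= 0.7730*0.2660 + 0.2320*0.7340
= 0.205618 + 0.170288 = 0.375906
P(A|B) = 0.205618/0.375906 = 0.5470

P(A|B) = 0.5470


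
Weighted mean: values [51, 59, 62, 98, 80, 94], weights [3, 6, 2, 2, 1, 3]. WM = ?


Numerator = 51*3 + 59*6 + 62*2 + 98*2 + 80*1 + 94*3 = 1189
Denominator = 3 + 6 + 2 + 2 + 1 + 3 = 17
WM = 1189/17 = 69.9412

WM = 69.9412


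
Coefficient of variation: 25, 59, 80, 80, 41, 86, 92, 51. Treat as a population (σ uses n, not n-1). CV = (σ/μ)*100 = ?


Mean = 64.2500
SD = 22.4263
CV = (22.4263/64.2500)*100 = 34.9047%

CV = 34.9047%


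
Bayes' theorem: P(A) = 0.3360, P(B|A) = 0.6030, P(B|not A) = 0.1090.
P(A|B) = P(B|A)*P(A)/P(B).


P(B) = P(B|A)*P(A) + P(B|A')*P(A')
= 0.6030*0.3360 + 0.1090*0.6640
= 0.202608 + 0.072376 = 0.274984
P(A|B) = 0.202608/0.274984 = 0.7368

P(A|B) = 0.7368


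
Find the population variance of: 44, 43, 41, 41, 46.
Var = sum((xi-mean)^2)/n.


Mean = 43.0000
Squared deviations: 1.0000, 0, 4.0000, 4.0000, 9.0000
Sum = 18.0000
Variance = 18.0000/5 = 3.6000

Variance = 3.6000


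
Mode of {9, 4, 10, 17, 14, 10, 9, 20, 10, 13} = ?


Frequencies: 4:1, 9:2, 10:3, 13:1, 14:1, 17:1, 20:1
Max frequency = 3
Mode = 10

Mode = 10


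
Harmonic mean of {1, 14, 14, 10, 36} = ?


Sum of reciprocals = 1/1 + 1/14 + 1/14 + 1/10 + 1/36 = 1.270635
HM = 5/1.270635 = 3.9350

HM = 3.9350


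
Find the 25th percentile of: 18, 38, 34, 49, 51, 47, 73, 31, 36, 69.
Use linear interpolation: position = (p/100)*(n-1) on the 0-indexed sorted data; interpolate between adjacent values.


Sorted: 18, 31, 34, 36, 38, 47, 49, 51, 69, 73
n = 10
Index = 25/100 * 9 = 2.2500
Lower = data[2] = 34, Upper = data[3] = 36
P25 = 34 + 0.2500*(2) = 34.5000

P25 = 34.5000


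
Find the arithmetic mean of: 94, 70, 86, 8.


Sum = 94 + 70 + 86 + 8 = 258
n = 4
Mean = 258/4 = 64.5000

Mean = 64.5000


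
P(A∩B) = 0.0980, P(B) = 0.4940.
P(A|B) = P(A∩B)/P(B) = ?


P(A|B) = 0.0980/0.4940 = 0.1984

P(A|B) = 0.1984


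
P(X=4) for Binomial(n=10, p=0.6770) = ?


C(10,4) = 210
p^4 = 0.210065
(1-p)^6 = 0.001136
P = 210 * 0.210065 * 0.001136 = 0.0501

P(X=4) = 0.0501


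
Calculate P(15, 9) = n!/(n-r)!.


P(15,9) = 15!/6!
= 1307674368000/720
= 1816214400

P(15,9) = 1816214400


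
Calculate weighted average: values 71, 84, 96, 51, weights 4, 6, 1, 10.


Numerator = 71*4 + 84*6 + 96*1 + 51*10 = 1394
Denominator = 4 + 6 + 1 + 10 = 21
WM = 1394/21 = 66.3810

WM = 66.3810


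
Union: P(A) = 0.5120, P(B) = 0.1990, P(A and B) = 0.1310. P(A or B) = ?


P(A∪B) = 0.5120 + 0.1990 - 0.1310
= 0.7110 - 0.1310
= 0.5800

P(A∪B) = 0.5800


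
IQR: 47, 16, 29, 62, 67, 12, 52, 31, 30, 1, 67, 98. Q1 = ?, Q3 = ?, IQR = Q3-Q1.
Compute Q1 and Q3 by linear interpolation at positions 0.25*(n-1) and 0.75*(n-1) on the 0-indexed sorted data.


Sorted: 1, 12, 16, 29, 30, 31, 47, 52, 62, 67, 67, 98
Q1 (25th %ile) = 25.7500
Q3 (75th %ile) = 63.2500
IQR = 63.2500 - 25.7500 = 37.5000

IQR = 37.5000


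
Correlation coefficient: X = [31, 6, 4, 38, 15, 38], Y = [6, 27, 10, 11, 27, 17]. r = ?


Mean X = 22.0000, Mean Y = 16.3333
SD X = 14.271183, SD Y = 8.198916
Cov = -49.833333
r = -49.833333/(14.271183*8.198916) = -0.4259

r = -0.4259


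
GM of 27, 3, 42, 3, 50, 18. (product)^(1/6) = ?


Product = 27 × 3 × 42 × 3 × 50 × 18 = 9185400
GM = 9185400^(1/6) = 14.4716

GM = 14.4716


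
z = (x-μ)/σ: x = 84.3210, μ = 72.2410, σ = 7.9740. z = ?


z = (84.3210 - 72.2410)/7.9740
= 12.0800/7.9740
= 1.5149

z = 1.5149


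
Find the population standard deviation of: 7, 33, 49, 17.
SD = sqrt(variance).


Mean = 26.5000
Variance = 254.7500
SD = sqrt(254.7500) = 15.9609

SD = 15.9609


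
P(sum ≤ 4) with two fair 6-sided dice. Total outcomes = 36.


Total outcomes = 6×6 = 36
Favorable (sum ≤ 4): 6
P = 6/36 = 0.1667

P = 0.1667


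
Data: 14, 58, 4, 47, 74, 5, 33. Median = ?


Sorted: 4, 5, 14, 33, 47, 58, 74
n = 7 (odd)
Middle value = 33

Median = 33


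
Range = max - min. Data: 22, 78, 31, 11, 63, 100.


Max = 100, Min = 11
Range = 100 - 11 = 89

Range = 89


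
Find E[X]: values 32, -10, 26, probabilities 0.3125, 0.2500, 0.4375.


E[X] = 32*0.3125 - 10*0.2500 + 26*0.4375
= 10.0000 - 2.5000 + 11.3750
= 18.8750

E[X] = 18.8750


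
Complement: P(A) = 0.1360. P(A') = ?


P(not A) = 1 - 0.1360 = 0.8640

P(not A) = 0.8640


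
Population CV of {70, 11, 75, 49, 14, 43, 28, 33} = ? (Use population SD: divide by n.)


Mean = 40.3750
SD = 22.1469
CV = (22.1469/40.3750)*100 = 54.8530%

CV = 54.8530%


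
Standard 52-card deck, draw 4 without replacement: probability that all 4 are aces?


P(all aces) = (4/52) × (3/51) × (2/50) × (1/49)
= 3.6938e-06

P = 3.6938e-06


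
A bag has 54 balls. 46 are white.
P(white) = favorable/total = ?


P = 46/54 = 0.8519

P = 0.8519


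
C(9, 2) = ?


C(9,2) = 9!/(2! × 7!)
= 362880/(2 × 5040)
= 36

C(9,2) = 36


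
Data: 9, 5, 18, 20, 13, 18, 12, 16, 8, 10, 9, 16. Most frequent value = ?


Frequencies: 5:1, 8:1, 9:2, 10:1, 12:1, 13:1, 16:2, 18:2, 20:1
Max frequency = 2
Mode = 9, 16, 18

Mode = 9, 16, 18


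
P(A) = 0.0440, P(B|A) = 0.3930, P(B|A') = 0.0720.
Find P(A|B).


P(B) = P(B|A)*P(A) + P(B|A')*P(A')
= 0.3930*0.0440 + 0.0720*0.9560
= 0.017292 + 0.068832 = 0.086124
P(A|B) = 0.017292/0.086124 = 0.2008

P(A|B) = 0.2008


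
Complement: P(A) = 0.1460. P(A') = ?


P(not A) = 1 - 0.1460 = 0.8540

P(not A) = 0.8540


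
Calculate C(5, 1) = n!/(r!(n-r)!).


C(5,1) = 5!/(1! × 4!)
= 120/(1 × 24)
= 5

C(5,1) = 5


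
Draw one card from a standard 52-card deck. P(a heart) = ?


13 hearts in 52 cards
P = 13/52 = 0.2500

P = 0.2500


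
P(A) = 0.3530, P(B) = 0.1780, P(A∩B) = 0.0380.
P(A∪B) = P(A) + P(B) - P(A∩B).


P(A∪B) = 0.3530 + 0.1780 - 0.0380
= 0.5310 - 0.0380
= 0.4930

P(A∪B) = 0.4930


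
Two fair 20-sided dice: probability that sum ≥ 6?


Total outcomes = 20×20 = 400
Favorable (sum ≥ 6): 390
P = 390/400 = 0.9750

P = 0.9750


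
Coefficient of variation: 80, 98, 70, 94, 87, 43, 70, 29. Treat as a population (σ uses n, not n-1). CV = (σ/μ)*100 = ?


Mean = 71.3750
SD = 22.7593
CV = (22.7593/71.3750)*100 = 31.8869%

CV = 31.8869%


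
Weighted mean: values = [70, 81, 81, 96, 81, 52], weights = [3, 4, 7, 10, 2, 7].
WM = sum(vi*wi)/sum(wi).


Numerator = 70*3 + 81*4 + 81*7 + 96*10 + 81*2 + 52*7 = 2587
Denominator = 3 + 4 + 7 + 10 + 2 + 7 = 33
WM = 2587/33 = 78.3939

WM = 78.3939


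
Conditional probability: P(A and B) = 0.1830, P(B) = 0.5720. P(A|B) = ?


P(A|B) = 0.1830/0.5720 = 0.3199

P(A|B) = 0.3199


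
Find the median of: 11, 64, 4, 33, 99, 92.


Sorted: 4, 11, 33, 64, 92, 99
n = 6 (even)
Middle values: 33 and 64
Median = (33+64)/2 = 48.5000

Median = 48.5000


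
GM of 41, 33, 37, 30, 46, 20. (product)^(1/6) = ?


Product = 41 × 33 × 37 × 30 × 46 × 20 = 1381683600
GM = 1381683600^(1/6) = 33.3735

GM = 33.3735


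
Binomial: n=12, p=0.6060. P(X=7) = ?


C(12,7) = 792
p^7 = 0.030013
(1-p)^5 = 0.009495
P = 792 * 0.030013 * 0.009495 = 0.2257

P(X=7) = 0.2257


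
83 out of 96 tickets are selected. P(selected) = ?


P = 83/96 = 0.8646

P = 0.8646


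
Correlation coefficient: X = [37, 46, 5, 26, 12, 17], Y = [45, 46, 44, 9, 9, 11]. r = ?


Mean X = 23.8333, Mean Y = 27.3333
SD X = 14.205828, SD Y = 17.688666
Cov = 103.555556
r = 103.555556/(14.205828*17.688666) = 0.4121

r = 0.4121


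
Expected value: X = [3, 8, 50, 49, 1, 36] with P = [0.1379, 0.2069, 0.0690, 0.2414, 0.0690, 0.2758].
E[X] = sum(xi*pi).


E[X] = 3*0.1379 + 8*0.2069 + 50*0.0690 + 49*0.2414 + 1*0.0690 + 36*0.2758
= 0.4137 + 1.6552 + 3.4500 + 11.8286 + 0.0690 + 9.9288
= 27.3453

E[X] = 27.3453


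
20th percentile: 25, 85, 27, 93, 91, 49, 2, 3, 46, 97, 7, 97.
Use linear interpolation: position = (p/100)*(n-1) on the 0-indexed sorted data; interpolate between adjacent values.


Sorted: 2, 3, 7, 25, 27, 46, 49, 85, 91, 93, 97, 97
n = 12
Index = 20/100 * 11 = 2.2000
Lower = data[2] = 7, Upper = data[3] = 25
P20 = 7 + 0.2000*(18) = 10.6000

P20 = 10.6000


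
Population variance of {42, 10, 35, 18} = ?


Mean = 26.2500
Squared deviations: 248.0625, 264.0625, 76.5625, 68.0625
Sum = 656.7500
Variance = 656.7500/4 = 164.1875

Variance = 164.1875


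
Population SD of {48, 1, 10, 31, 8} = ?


Mean = 19.6000
Variance = 301.8400
SD = sqrt(301.8400) = 17.3735

SD = 17.3735


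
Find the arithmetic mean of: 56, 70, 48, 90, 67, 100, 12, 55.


Sum = 56 + 70 + 48 + 90 + 67 + 100 + 12 + 55 = 498
n = 8
Mean = 498/8 = 62.2500

Mean = 62.2500


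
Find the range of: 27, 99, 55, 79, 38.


Max = 99, Min = 27
Range = 99 - 27 = 72

Range = 72


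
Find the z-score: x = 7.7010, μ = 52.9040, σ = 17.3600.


z = (7.7010 - 52.9040)/17.3600
= -45.2030/17.3600
= -2.6039

z = -2.6039


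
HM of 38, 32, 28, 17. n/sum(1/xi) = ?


Sum of reciprocals = 1/38 + 1/32 + 1/28 + 1/17 = 0.152104
HM = 4/0.152104 = 26.2979

HM = 26.2979


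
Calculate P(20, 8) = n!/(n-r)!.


P(20,8) = 20!/12!
= 2432902008176640000/479001600
= 5079110400

P(20,8) = 5079110400


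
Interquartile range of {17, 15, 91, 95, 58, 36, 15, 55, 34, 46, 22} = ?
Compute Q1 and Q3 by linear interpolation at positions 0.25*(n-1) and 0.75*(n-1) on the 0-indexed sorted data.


Sorted: 15, 15, 17, 22, 34, 36, 46, 55, 58, 91, 95
Q1 (25th %ile) = 19.5000
Q3 (75th %ile) = 56.5000
IQR = 56.5000 - 19.5000 = 37.0000

IQR = 37.0000


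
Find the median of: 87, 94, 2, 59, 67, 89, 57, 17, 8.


Sorted: 2, 8, 17, 57, 59, 67, 87, 89, 94
n = 9 (odd)
Middle value = 59

Median = 59


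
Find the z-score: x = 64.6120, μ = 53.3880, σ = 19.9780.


z = (64.6120 - 53.3880)/19.9780
= 11.2240/19.9780
= 0.5618

z = 0.5618


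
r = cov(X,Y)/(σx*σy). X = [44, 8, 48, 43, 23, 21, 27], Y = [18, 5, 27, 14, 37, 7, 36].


Mean X = 30.5714, Mean Y = 20.5714
SD X = 13.678525, SD Y = 12.104983
Cov = 42.530612
r = 42.530612/(13.678525*12.104983) = 0.2569

r = 0.2569


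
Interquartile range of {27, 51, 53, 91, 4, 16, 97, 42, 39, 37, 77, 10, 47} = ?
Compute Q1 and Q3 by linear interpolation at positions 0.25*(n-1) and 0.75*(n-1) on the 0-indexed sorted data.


Sorted: 4, 10, 16, 27, 37, 39, 42, 47, 51, 53, 77, 91, 97
Q1 (25th %ile) = 27.0000
Q3 (75th %ile) = 53.0000
IQR = 53.0000 - 27.0000 = 26.0000

IQR = 26.0000


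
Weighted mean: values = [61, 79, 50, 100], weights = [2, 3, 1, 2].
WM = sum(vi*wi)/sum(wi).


Numerator = 61*2 + 79*3 + 50*1 + 100*2 = 609
Denominator = 2 + 3 + 1 + 2 = 8
WM = 609/8 = 76.1250

WM = 76.1250


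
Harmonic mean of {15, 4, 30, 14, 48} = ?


Sum of reciprocals = 1/15 + 1/4 + 1/30 + 1/14 + 1/48 = 0.442262
HM = 5/0.442262 = 11.3055

HM = 11.3055


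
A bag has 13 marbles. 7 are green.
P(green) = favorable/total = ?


P = 7/13 = 0.5385

P = 0.5385


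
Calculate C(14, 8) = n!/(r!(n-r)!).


C(14,8) = 14!/(8! × 6!)
= 87178291200/(40320 × 720)
= 3003

C(14,8) = 3003


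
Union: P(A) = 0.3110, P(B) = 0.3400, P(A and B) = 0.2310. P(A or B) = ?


P(A∪B) = 0.3110 + 0.3400 - 0.2310
= 0.6510 - 0.2310
= 0.4200

P(A∪B) = 0.4200


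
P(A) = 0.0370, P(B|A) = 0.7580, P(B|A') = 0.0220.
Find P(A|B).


P(B) = P(B|A)*P(A) + P(B|A')*P(A')
= 0.7580*0.0370 + 0.0220*0.9630
= 0.028046 + 0.021186 = 0.049232
P(A|B) = 0.028046/0.049232 = 0.5697

P(A|B) = 0.5697


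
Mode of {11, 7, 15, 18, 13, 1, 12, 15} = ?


Frequencies: 1:1, 7:1, 11:1, 12:1, 13:1, 15:2, 18:1
Max frequency = 2
Mode = 15

Mode = 15


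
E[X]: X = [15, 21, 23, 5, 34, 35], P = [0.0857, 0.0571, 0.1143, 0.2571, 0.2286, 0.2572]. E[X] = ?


E[X] = 15*0.0857 + 21*0.0571 + 23*0.1143 + 5*0.2571 + 34*0.2286 + 35*0.2572
= 1.2855 + 1.1991 + 2.6289 + 1.2855 + 7.7724 + 9.0020
= 23.1734

E[X] = 23.1734


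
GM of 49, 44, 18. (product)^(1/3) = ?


Product = 49 × 44 × 18 = 38808
GM = 38808^(1/3) = 33.8564

GM = 33.8564


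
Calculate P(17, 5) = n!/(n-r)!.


P(17,5) = 17!/12!
= 355687428096000/479001600
= 742560

P(17,5) = 742560


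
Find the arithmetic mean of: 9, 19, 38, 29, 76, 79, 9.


Sum = 9 + 19 + 38 + 29 + 76 + 79 + 9 = 259
n = 7
Mean = 259/7 = 37.0000

Mean = 37.0000


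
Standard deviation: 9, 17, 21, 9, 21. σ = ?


Mean = 15.4000
Variance = 29.4400
SD = sqrt(29.4400) = 5.4259

SD = 5.4259


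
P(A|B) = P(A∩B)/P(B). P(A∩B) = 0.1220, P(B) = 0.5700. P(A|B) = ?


P(A|B) = 0.1220/0.5700 = 0.2140

P(A|B) = 0.2140
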